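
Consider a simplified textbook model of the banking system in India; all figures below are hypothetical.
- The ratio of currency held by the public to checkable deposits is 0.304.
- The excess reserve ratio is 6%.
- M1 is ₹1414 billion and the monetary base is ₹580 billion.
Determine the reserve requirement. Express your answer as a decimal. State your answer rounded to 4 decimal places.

Using m = M/MB = 1414/580 ≈ 2.437931. Since m = (1 + c)/(c + rr + e), the denominator satisfies c + rr + e = (1 + c)/m = (1 + 0.304) / 2.437931 ≈ 0.534880.
With c = 0.304 and e = 0.06, the reserve requirement is 0.534880 − 0.304 − 0.06 = 0.17088.

0.1709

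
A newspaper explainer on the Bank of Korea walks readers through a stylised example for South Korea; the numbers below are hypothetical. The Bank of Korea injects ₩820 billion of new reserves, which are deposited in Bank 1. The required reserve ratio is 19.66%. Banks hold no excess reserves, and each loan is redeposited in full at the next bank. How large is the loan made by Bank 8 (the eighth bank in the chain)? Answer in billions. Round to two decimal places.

Each bank lends a fraction (1 − rr) = 0.8034 of the deposit it receives, so Bank 8 receives 820·0.8034^7 and lends 820·0.8034^8 ≈ 142.3208 billion.

₩142.32 billion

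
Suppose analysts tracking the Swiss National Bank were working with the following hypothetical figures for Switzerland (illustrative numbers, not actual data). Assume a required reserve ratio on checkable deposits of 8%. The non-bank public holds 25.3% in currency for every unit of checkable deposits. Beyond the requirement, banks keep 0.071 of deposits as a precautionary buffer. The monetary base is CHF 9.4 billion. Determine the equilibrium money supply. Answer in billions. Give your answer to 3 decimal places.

The money multiplier is m = (1 + c) / (rr + e + c) = (1 + 0.253) / (0.08 + 0.071 + 0.253) ≈ 3.10149.
So M = m × MB = 3.10149 × 9.4 ≈ 29.154 billion.

CHF 29.154 billion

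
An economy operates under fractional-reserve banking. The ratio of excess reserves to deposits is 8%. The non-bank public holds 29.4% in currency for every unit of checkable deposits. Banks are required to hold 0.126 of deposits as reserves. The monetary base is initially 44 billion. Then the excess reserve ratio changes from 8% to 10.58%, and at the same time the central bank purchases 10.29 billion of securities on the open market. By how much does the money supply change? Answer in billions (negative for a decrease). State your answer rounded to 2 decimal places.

Before: m₁ = (1 + 0.294) / (0.126 + 0.08 + 0.294) = 2.58800, MB₁ = 44, so M₁ = 2.58800 × 44 = 113.872 billion.
After: m₂ = (1 + 0.294) / (0.126 + 0.1058 + 0.294) ≈ 2.46101, MB₂ = 44 + 10.29 = 54.29, so M₂ = 2.46101 × 54.29 ≈ 133.6082 billion.
ΔM = M₂ − M₁ = 133.6082 − 113.872 = 19.7362 billion.

19.74 billion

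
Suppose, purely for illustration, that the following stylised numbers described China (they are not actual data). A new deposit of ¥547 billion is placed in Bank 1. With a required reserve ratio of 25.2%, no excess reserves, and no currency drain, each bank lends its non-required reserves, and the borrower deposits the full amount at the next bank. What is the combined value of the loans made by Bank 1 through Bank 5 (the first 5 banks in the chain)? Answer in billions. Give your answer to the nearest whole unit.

Bank i lends (1 − rr)^i of the original deposit: Bank 1 lends 547·0.7480 = 409.1560, Bank 2 lends 547·0.7480² ≈ 306.0487, and so on.
Summing a geometric series: total = 547·[0.7480·(1 − 0.7480^5) / (1 − 0.7480)] ≈ 1243.4487 billion.

¥1243 billion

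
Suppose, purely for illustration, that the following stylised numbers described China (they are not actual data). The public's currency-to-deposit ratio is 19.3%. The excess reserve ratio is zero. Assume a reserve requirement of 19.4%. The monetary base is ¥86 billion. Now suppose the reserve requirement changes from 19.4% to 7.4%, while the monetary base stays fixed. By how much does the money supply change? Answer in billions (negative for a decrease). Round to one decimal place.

¥119.2 billion

Initially m₁ = (1 + 0.193) / (0.194 + 0.193) ≈ 3.0827, so M₁ = 3.0827 × 86 = 265.1122 billion.
After the change m₂ = (1 + 0.193) / (0.074 + 0.193) ≈ 4.4682, so M₂ = 4.4682 × 86 = 384.2652 billion.
ΔM = M₂ − M₁ = 384.2652 − 265.1122 = 119.153 billion.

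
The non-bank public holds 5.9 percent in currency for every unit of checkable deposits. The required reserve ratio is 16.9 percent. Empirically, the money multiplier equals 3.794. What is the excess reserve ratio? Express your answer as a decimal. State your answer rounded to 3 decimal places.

0.051

Using m = 3.794. Since m = (1 + c)/(c + rr + e), the denominator satisfies c + rr + e = (1 + c)/m = (1 + 0.059) / 3.794 ≈ 0.279125.
With c = 0.059 and rr = 0.169, the excess reserve ratio is 0.279125 − 0.059 − 0.169 = 0.051125.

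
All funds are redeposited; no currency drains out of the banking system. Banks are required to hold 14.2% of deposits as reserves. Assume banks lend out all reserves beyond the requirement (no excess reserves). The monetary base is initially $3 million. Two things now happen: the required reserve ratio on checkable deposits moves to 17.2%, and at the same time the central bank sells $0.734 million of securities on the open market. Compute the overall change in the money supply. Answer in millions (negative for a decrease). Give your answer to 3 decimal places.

-7.952 million

Before: m₁ = 1 / (0.142) ≈ 7.04225, MB₁ = 3, so M₁ = 7.04225 × 3 ≈ 21.1268 million.
After: m₂ = 1 / (0.172) ≈ 5.81395, MB₂ = 3 − 0.734 = 2.266, so M₂ = 5.81395 × 2.266 ≈ 13.1744 million.
ΔM = M₂ − M₁ = 13.1744 − 21.1268 = -7.9524 million.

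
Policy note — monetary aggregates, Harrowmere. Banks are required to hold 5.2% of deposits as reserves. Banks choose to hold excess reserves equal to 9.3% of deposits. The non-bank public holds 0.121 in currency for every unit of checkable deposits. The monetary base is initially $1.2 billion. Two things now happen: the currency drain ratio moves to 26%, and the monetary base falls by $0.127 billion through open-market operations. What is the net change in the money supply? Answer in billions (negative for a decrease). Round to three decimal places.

-1.719 billion

Before: m₁ = (1 + 0.121) / (0.052 + 0.093 + 0.121) ≈ 4.21429, MB₁ = 1.2, so M₁ = 4.21429 × 1.2 ≈ 5.0571 billion.
After: m₂ = (1 + 0.26) / (0.052 + 0.093 + 0.26) ≈ 3.11111, MB₂ = 1.2 − 0.127 = 1.073, so M₂ = 3.11111 × 1.073 ≈ 3.3382 billion.
ΔM = M₂ − M₁ = 3.3382 − 5.0571 = -1.7189 billion.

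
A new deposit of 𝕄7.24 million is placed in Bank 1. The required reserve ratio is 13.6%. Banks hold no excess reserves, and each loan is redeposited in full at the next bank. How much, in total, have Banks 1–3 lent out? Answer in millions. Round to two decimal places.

Bank i lends (1 − rr)^i of the original deposit: Bank 1 lends 7.24·0.8640 ≈ 6.2554, Bank 2 lends 7.24·0.8640² ≈ 5.4046, and so on.
Summing a geometric series: total = 7.24·[0.8640·(1 − 0.8640^3) / (1 − 0.8640)] ≈ 16.3296 million.

𝕄16.33 million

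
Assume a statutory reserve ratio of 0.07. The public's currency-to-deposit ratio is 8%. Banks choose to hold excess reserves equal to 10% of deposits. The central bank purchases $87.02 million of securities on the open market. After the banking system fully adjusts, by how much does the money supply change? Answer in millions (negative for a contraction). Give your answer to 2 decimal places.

$375.93 million

The money multiplier is m = (1 + c) / (rr + e + c) = (1 + 0.08) / (0.07 + 0.1 + 0.08) = 4.32.
The purchase adds 87.02 million of base, so ΔM = m × ΔMB = 4.32 × (+87.02) = 375.9264 million.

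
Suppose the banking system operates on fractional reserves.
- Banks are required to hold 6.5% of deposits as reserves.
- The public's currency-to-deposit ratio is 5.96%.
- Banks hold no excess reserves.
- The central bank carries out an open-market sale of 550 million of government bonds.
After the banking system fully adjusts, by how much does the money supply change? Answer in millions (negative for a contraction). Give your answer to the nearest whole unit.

The money multiplier is m = (1 + c) / (rr + c) = (1 + 0.0596) / (0.065 + 0.0596) ≈ 8.5040.
The sale removes 550 million of base, so ΔM = m × ΔMB = 8.5040 × (−550) = -4677.2 million.

-4677 million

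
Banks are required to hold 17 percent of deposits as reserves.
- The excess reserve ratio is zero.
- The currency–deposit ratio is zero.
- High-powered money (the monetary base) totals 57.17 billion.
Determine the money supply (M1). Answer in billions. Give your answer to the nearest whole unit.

336 billion

With no currency drain or excess reserves, the money multiplier is m = 1/rr = 1/0.17 ≈ 5.8824.
Money supply M = m × MB = 5.8824 × 57.17 ≈ 336.2968 billion.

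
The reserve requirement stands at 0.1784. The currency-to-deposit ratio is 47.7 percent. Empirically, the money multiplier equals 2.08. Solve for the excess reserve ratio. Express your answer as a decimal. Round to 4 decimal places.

0.0547

Using m = 2.08. Since m = (1 + c)/(c + rr + e), the denominator satisfies c + rr + e = (1 + c)/m = (1 + 0.477) / 2.08 ≈ 0.710096.
With c = 0.477 and rr = 0.1784, the excess reserve ratio is 0.710096 − 0.477 − 0.1784 = 0.054696.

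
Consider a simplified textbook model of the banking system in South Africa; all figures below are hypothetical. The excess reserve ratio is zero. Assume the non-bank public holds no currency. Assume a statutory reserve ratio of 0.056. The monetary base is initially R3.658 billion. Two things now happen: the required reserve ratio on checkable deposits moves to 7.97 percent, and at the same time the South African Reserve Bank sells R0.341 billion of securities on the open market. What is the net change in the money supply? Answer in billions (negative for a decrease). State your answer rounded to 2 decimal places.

-23.70 billion

Before: m₁ = 1 / (0.056) ≈ 17.8571, MB₁ = 3.658, so M₁ = 17.8571 × 3.658 ≈ 65.3213 billion.
After: m₂ = 1 / (0.0797) ≈ 12.5471, MB₂ = 3.658 − 0.341 = 3.317, so M₂ = 12.5471 × 3.317 ≈ 41.6187 billion.
ΔM = M₂ − M₁ = 41.6187 − 65.3213 = -23.7026 billion.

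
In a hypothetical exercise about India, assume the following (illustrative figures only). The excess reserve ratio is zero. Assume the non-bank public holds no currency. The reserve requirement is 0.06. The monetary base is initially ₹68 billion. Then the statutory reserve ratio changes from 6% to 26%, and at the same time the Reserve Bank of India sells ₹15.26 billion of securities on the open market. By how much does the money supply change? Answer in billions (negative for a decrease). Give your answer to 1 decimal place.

-930.5 billion

Before: m₁ = 1 / (0.06) ≈ 16.6667, MB₁ = 68, so M₁ = 16.6667 × 68 = 1133.3356 billion.
After: m₂ = 1 / (0.26) ≈ 3.8462, MB₂ = 68 − 15.26 = 52.74, so M₂ = 3.8462 × 52.74 ≈ 202.8486 billion.
ΔM = M₂ − M₁ = 202.8486 − 1133.3356 = -930.487 billion.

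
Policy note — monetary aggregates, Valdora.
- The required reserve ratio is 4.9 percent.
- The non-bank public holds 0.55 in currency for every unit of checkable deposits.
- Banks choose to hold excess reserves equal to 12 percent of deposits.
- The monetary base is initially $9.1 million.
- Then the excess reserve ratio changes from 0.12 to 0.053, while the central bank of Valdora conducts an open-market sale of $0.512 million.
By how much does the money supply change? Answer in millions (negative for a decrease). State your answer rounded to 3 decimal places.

$0.799 million

Before: m₁ = (1 + 0.55) / (0.049 + 0.12 + 0.55) ≈ 2.15577, MB₁ = 9.1, so M₁ = 2.15577 × 9.1 ≈ 19.6175 million.
After: m₂ = (1 + 0.55) / (0.049 + 0.053 + 0.55) ≈ 2.37730, MB₂ = 9.1 − 0.512 = 8.588, so M₂ = 2.37730 × 8.588 ≈ 20.4163 million.
ΔM = M₂ − M₁ = 20.4163 − 19.6175 = 0.7988 million.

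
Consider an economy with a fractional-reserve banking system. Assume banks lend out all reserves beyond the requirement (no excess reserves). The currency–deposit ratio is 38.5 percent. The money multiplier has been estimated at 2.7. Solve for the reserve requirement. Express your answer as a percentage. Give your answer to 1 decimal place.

Using m = 2.7. Since m = (1 + c)/(c + rr + e), the denominator satisfies c + rr + e = (1 + c)/m = (1 + 0.385) / 2.7 ≈ 0.512963.
With c = 0.385 and e = 0, the reserve requirement is 0.512963 − 0.385 − 0 = 0.127963.

12.8%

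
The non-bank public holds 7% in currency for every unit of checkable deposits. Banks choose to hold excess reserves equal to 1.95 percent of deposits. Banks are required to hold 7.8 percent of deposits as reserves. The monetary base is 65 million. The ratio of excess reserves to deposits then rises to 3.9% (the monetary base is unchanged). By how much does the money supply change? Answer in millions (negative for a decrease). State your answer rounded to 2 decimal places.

Initially m₁ = (1 + 0.07) / (0.078 + 0.0195 + 0.07) ≈ 6.38806, so M₁ = 6.38806 × 65 = 415.2239 million.
After the change m₂ = (1 + 0.07) / (0.078 + 0.039 + 0.07) ≈ 5.72193, so M₂ = 5.72193 × 65 ≈ 371.9255 million.
ΔM = M₂ − M₁ = 371.9255 − 415.2239 = -43.2984 million.

-43.30 million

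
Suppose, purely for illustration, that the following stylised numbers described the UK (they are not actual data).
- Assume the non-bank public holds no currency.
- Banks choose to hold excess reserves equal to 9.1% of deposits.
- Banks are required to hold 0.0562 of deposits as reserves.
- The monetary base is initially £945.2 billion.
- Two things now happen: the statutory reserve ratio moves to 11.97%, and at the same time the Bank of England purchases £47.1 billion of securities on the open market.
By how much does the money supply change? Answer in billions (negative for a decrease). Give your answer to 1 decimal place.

-1711.7 billion

Before: m₁ = 1 / (0.0562 + 0.091) ≈ 6.79348, MB₁ = 945.2, so M₁ = 6.79348 × 945.2 ≈ 6421.1973 billion.
After: m₂ = 1 / (0.1197 + 0.091) ≈ 4.74608, MB₂ = 945.2 + 47.1 = 992.3, so M₂ = 4.74608 × 992.3 ≈ 4709.5352 billion.
ΔM = M₂ − M₁ = 4709.5352 − 6421.1973 = -1711.6621 billion.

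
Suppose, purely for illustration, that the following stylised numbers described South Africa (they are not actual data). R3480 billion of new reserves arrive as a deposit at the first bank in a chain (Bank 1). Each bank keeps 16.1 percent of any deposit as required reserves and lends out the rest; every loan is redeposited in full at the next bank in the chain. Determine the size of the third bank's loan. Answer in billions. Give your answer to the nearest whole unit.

R2055 billion

Each bank lends a fraction (1 − rr) = 0.8390 of the deposit it receives, so Bank 3 receives 3480·0.8390^2 and lends 3480·0.8390^3 ≈ 2055.2522 billion.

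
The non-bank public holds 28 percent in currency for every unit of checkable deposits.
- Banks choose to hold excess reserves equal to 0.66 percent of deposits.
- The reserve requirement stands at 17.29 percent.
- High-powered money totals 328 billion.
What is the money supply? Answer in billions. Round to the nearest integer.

914 billion

The money multiplier is m = (1 + c) / (rr + e + c) = (1 + 0.28) / (0.1729 + 0.0066 + 0.28) ≈ 2.7856.
So M = m × MB = 2.7856 × 328 = 913.6768 billion.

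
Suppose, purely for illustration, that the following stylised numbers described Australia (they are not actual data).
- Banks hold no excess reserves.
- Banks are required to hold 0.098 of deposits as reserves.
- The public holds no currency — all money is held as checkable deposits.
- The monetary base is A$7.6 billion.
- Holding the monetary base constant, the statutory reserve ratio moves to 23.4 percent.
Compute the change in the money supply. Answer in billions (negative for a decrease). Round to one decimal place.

Initially m₁ = 1 / (0.098) ≈ 10.2041, so M₁ = 10.2041 × 7.6 ≈ 77.5512 billion.
After the change m₂ = 1 / (0.234) ≈ 4.2735, so M₂ = 4.2735 × 7.6 = 32.4786 billion.
ΔM = M₂ − M₁ = 32.4786 − 77.5512 = -45.0726 billion.

-45.1 billion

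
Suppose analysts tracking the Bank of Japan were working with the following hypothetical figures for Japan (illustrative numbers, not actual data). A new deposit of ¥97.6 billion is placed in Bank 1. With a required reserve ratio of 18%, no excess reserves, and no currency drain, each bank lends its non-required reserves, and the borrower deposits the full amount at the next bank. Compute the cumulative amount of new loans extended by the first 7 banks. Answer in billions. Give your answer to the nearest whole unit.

¥334 billion

Bank i lends (1 − rr)^i of the original deposit: Bank 1 lends 97.6·0.8200 = 80.0320, Bank 2 lends 97.6·0.8200² ≈ 65.6262, and so on.
Summing a geometric series: total = 97.6·[0.8200·(1 − 0.8200^7) / (1 − 0.8200)] ≈ 333.7844 billion.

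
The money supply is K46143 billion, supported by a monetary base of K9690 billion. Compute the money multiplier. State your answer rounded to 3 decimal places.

The money multiplier is m = M / MB = 46143 / 9690 ≈ 4.76192.

4.762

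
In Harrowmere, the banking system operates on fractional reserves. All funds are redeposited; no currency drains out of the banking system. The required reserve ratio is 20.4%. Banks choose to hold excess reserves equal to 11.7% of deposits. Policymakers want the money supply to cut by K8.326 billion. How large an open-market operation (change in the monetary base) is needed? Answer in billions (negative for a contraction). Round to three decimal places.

The money multiplier is m = 1 / (rr + e) = 1 / (0.204 + 0.117) ≈ 3.11526.
ΔMB = ΔM / m = (−8.326) / 3.11526 ≈ -2.6727 billion.

-2.673 billion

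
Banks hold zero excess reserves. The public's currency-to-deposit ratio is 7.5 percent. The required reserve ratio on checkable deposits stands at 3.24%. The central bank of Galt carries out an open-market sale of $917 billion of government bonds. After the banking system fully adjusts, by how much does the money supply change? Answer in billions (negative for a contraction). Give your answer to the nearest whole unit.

The money multiplier is m = (1 + c) / (rr + c) = (1 + 0.075) / (0.0324 + 0.075) ≈ 10.0093.
The sale removes 917 billion of base, so ΔM = m × ΔMB = 10.0093 × (−917) = -9178.5281 billion.

-9179 billion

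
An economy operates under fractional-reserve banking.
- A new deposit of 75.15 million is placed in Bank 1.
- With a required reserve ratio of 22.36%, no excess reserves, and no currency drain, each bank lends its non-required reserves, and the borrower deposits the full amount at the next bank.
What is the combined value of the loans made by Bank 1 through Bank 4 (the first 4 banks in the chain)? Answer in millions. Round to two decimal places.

Bank i lends (1 − rr)^i of the original deposit: Bank 1 lends 75.15·0.7764 ≈ 58.3465, Bank 2 lends 75.15·0.7764² ≈ 45.3002, and so on.
Summing a geometric series: total = 75.15·[0.7764·(1 − 0.7764^4) / (1 − 0.7764)] ≈ 166.1245 million.

166.12 million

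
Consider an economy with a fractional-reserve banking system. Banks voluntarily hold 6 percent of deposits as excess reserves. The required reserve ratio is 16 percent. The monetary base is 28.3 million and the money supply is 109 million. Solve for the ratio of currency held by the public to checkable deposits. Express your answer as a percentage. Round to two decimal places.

Using m = M/MB = 109/28.3 ≈ 3.851590. From m = (1 + c)/(c + rr + e), rearranging gives 1 + c = m·(c + rr + e), so c·(1 − m) = m·(rr + e) − 1.
Hence c = [m·(rr + e) − 1]/(1 − m) = [3.851590 × (0.16 + 0.06) − 1] / (1 − 3.851590) ≈ 0.053532.

5.35%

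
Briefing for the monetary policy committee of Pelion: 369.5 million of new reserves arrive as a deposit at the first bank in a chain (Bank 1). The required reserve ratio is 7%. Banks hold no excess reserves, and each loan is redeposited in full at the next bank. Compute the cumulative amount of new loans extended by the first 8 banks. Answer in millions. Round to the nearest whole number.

2162 million

Bank i lends (1 − rr)^i of the original deposit: Bank 1 lends 369.5·0.9300 = 343.6350, Bank 2 lends 369.5·0.9300² ≈ 319.5805, and so on.
Summing a geometric series: total = 369.5·[0.9300·(1 − 0.9300^8) / (1 − 0.9300)] ≈ 2162.0444 million.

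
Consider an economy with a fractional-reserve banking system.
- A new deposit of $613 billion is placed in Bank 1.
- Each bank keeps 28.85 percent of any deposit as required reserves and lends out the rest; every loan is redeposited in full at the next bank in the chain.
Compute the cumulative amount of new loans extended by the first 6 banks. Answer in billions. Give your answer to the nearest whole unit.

Bank i lends (1 − rr)^i of the original deposit: Bank 1 lends 613·0.7115 = 436.1495, Bank 2 lends 613·0.7115² ≈ 310.3204, and so on.
Summing a geometric series: total = 613·[0.7115·(1 − 0.7115^6) / (1 − 0.7115)] ≈ 1315.6556 billion.

$1316 billion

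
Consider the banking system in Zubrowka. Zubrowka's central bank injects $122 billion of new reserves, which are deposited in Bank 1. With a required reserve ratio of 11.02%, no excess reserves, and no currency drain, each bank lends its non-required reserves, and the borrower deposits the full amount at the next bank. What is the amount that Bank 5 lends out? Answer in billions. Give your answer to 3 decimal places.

$68.049 billion

Each bank lends a fraction (1 − rr) = 0.8898 of the deposit it receives, so Bank 5 receives 122·0.8898^4 and lends 122·0.8898^5 ≈ 68.0490 billion.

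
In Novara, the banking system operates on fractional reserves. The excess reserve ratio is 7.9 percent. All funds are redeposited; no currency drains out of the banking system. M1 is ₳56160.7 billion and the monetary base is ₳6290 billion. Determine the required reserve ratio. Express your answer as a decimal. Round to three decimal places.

Using m = M/MB = 56160.7/6290 ≈ 8.928569. Since m = (1 + c)/(c + rr + e), the denominator satisfies c + rr + e = (1 + c)/m = (1 + 0) / 8.928569 ≈ 0.112000.
With c = 0 and e = 0.079, the required reserve ratio is 0.112000 − 0 − 0.079 = 0.033.

0.033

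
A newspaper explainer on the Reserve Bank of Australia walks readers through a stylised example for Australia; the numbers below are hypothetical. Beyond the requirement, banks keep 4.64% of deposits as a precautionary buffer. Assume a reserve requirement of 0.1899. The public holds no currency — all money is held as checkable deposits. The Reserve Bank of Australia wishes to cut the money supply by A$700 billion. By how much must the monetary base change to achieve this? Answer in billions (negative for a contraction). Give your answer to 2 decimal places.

-165.41 billion

The money multiplier is m = 1 / (rr + e) = 1 / (0.1899 + 0.0464) ≈ 4.231909.
ΔMB = ΔM / m = (−700) / 4.231909 ≈ -165.41 billion.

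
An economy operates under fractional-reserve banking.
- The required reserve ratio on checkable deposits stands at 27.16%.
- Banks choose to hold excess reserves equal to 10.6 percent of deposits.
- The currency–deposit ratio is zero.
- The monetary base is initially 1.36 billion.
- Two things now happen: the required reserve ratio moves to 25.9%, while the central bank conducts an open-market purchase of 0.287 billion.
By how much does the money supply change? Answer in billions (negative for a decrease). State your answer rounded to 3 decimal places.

0.911 billion

Before: m₁ = 1 / (0.2716 + 0.106) ≈ 2.64831, MB₁ = 1.36, so M₁ = 2.64831 × 1.36 ≈ 3.6017 billion.
After: m₂ = 1 / (0.259 + 0.106) ≈ 2.73973, MB₂ = 1.36 + 0.287 = 1.647, so M₂ = 2.73973 × 1.647 ≈ 4.5123 billion.
ΔM = M₂ − M₁ = 4.5123 − 3.6017 = 0.9106 billion.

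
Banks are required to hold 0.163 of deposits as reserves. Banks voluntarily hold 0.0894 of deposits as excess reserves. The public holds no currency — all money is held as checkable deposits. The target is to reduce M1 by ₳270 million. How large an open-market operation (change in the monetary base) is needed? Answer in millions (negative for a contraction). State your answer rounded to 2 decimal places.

-68.15 million

The money multiplier is m = 1 / (rr + e) = 1 / (0.163 + 0.0894) ≈ 3.961965.
ΔMB = ΔM / m = (−270) / 3.961965 ≈ -68.148 million.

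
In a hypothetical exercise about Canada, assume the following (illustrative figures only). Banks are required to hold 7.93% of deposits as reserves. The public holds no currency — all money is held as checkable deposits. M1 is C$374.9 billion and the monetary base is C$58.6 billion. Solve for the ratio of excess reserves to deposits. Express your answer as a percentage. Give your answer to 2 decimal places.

7.70%

Using m = M/MB = 374.9/58.6 ≈ 6.397611. Since m = (1 + c)/(c + rr + e), the denominator satisfies c + rr + e = (1 + c)/m = (1 + 0) / 6.397611 ≈ 0.156308.
With c = 0 and rr = 0.0793, the ratio of excess reserves to deposits is 0.156308 − 0 − 0.0793 = 0.077008.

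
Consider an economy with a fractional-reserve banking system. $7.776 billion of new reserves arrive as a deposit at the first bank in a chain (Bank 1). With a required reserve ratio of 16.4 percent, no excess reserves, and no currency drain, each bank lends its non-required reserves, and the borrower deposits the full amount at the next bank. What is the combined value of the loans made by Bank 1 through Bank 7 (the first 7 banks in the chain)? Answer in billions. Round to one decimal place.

$28.3 billion

Bank i lends (1 − rr)^i of the original deposit: Bank 1 lends 7.776·0.8360 ≈ 6.5007, Bank 2 lends 7.776·0.8360² ≈ 5.4346, and so on.
Summing a geometric series: total = 7.776·[0.8360·(1 − 0.8360^7) / (1 − 0.8360)] ≈ 28.3260 billion.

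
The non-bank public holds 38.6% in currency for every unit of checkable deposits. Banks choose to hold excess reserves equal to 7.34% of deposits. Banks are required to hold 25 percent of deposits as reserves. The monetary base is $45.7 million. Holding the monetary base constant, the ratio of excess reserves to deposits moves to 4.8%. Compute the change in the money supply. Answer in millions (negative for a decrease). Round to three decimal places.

Initially m₁ = (1 + 0.386) / (0.25 + 0.0734 + 0.386) ≈ 1.953764, so M₁ = 1.953764 × 45.7 ≈ 89.287 million.
After the change m₂ = (1 + 0.386) / (0.25 + 0.048 + 0.386) ≈ 2.026316, so M₂ = 2.026316 × 45.7 ≈ 92.6026 million.
ΔM = M₂ − M₁ = 92.6026 − 89.287 = 3.3156 million.

$3.316 million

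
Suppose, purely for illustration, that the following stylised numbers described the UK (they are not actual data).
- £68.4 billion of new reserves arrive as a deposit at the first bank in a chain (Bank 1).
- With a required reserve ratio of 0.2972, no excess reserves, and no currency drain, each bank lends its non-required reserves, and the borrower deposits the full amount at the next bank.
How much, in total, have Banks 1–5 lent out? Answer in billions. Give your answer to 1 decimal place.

£134.0 billion

Bank i lends (1 − rr)^i of the original deposit: Bank 1 lends 68.4·0.7028 ≈ 48.0715, Bank 2 lends 68.4·0.7028² ≈ 33.7847, and so on.
Summing a geometric series: total = 68.4·[0.7028·(1 − 0.7028^5) / (1 − 0.7028)] ≈ 134.0150 billion.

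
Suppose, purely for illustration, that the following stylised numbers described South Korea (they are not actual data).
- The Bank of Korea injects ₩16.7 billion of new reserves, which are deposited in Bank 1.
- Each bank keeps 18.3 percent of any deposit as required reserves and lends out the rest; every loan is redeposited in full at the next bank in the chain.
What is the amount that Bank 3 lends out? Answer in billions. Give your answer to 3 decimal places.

Each bank lends a fraction (1 − rr) = 0.8170 of the deposit it receives, so Bank 3 receives 16.7·0.8170^2 and lends 16.7·0.8170^3 ≈ 9.1072 billion.

₩9.107 billion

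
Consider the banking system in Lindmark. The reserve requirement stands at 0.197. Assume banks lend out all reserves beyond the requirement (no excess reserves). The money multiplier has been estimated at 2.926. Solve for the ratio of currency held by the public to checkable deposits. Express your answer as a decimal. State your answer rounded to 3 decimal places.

0.220

Using m = 2.926. From m = (1 + c)/(c + rr + e), rearranging gives 1 + c = m·(c + rr + e), so c·(1 − m) = m·(rr + e) − 1.
Hence c = [m·(rr + e) − 1]/(1 − m) = [2.926 × (0.197 + 0) − 1] / (1 − 2.926) ≈ 0.219926.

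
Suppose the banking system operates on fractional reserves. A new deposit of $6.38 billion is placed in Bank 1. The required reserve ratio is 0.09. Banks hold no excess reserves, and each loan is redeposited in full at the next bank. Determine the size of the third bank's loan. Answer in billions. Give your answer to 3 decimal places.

$4.808 billion

Each bank lends a fraction (1 − rr) = 0.9100 of the deposit it receives, so Bank 3 receives 6.38·0.9100^2 and lends 6.38·0.9100^3 ≈ 4.8078 billion.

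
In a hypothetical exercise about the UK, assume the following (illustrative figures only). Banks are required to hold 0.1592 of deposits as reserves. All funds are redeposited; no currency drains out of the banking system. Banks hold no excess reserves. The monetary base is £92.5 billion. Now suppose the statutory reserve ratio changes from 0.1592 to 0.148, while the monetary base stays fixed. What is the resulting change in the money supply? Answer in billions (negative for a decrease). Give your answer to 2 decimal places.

Initially m₁ = 1 / (0.1592) ≈ 6.28141, so M₁ = 6.28141 × 92.5 ≈ 581.0304 billion.
After the change m₂ = 1 / (0.148) ≈ 6.75676, so M₂ = 6.75676 × 92.5 = 625.0003 billion.
ΔM = M₂ − M₁ = 625.0003 − 581.0304 = 43.9699 billion.

£43.97 billion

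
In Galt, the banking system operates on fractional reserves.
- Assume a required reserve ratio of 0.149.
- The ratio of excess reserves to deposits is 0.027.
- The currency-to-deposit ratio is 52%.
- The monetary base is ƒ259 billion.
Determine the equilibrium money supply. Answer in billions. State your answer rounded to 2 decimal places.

ƒ565.63 billion

The money multiplier is m = (1 + c) / (rr + e + c) = (1 + 0.52) / (0.149 + 0.027 + 0.52) ≈ 2.183908.
So M = m × MB = 2.183908 × 259 ≈ 565.6322 billion.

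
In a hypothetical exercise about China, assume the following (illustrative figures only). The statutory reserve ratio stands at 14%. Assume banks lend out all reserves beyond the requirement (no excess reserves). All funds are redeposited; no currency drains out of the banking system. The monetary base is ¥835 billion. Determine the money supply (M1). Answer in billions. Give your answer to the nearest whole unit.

With no currency drain or excess reserves, the money multiplier is m = 1/rr = 1/0.14 ≈ 7.1429.
Money supply M = m × MB = 7.1429 × 835 = 5964.3215 billion.

¥5964 billion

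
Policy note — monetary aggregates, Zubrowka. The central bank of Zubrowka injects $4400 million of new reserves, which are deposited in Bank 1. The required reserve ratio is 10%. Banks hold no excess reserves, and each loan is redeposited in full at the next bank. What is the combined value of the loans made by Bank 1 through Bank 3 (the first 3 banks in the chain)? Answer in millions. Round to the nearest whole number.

Bank i lends (1 − rr)^i of the original deposit: Bank 1 lends 4400·0.9000 = 3960.0000, Bank 2 lends 4400·0.9000² = 3564.0000, and so on.
Summing a geometric series: total = 4400·[0.9000·(1 − 0.9000^3) / (1 − 0.9000)] = 10731.6000 million.

$10732 million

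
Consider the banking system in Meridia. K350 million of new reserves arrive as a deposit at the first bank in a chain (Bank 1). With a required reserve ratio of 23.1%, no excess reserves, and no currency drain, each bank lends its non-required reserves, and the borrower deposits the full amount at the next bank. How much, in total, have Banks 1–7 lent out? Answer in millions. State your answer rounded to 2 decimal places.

Bank i lends (1 − rr)^i of the original deposit: Bank 1 lends 350·0.7690 = 269.1500, Bank 2 lends 350·0.7690² ≈ 206.9764, and so on.
Summing a geometric series: total = 350·[0.7690·(1 − 0.7690^7) / (1 − 0.7690)] ≈ 979.8552 million.

K979.86 million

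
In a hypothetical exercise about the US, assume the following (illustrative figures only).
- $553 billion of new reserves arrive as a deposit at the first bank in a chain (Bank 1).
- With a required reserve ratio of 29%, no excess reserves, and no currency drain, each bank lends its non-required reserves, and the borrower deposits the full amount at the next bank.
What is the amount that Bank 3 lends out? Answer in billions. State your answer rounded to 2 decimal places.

Each bank lends a fraction (1 − rr) = 0.7100 of the deposit it receives, so Bank 3 receives 553·0.7100^2 and lends 553·0.7100^3 ≈ 197.9248 billion.

$197.92 billion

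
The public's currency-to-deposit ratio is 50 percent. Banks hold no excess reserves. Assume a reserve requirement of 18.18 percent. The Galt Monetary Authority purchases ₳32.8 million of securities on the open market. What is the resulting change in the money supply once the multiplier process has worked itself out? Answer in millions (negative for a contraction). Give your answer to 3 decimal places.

₳72.162 million

The money multiplier is m = (1 + c) / (rr + c) = (1 + 0.5) / (0.1818 + 0.5) ≈ 2.200059.
The purchase adds 32.8 million of base, so ΔM = m × ΔMB = 2.200059 × (+32.8) ≈ 72.1619 million.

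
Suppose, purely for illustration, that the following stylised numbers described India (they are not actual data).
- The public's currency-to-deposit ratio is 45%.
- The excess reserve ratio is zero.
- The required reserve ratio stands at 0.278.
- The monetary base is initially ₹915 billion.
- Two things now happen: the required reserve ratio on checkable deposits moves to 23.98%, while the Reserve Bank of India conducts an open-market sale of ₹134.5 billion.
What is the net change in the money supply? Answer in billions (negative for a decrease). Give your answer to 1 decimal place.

Before: m₁ = (1 + 0.45) / (0.278 + 0.45) ≈ 1.99176, MB₁ = 915, so M₁ = 1.99176 × 915 = 1822.4604 billion.
After: m₂ = (1 + 0.45) / (0.2398 + 0.45) ≈ 2.10206, MB₂ = 915 − 134.5 = 780.5, so M₂ = 2.10206 × 780.5 ≈ 1640.6578 billion.
ΔM = M₂ − M₁ = 1640.6578 − 1822.4604 = -181.8026 billion.

-181.8 billion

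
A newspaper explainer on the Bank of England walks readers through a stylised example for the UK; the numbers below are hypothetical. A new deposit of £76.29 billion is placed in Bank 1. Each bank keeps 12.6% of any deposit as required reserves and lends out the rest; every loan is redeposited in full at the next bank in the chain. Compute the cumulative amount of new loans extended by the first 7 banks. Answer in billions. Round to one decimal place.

Bank i lends (1 − rr)^i of the original deposit: Bank 1 lends 76.29·0.8740 ≈ 66.6775, Bank 2 lends 76.29·0.8740² ≈ 58.2761, and so on.
Summing a geometric series: total = 76.29·[0.8740·(1 − 0.8740^7) / (1 − 0.8740)] ≈ 323.0337 billion.

£323.0 billion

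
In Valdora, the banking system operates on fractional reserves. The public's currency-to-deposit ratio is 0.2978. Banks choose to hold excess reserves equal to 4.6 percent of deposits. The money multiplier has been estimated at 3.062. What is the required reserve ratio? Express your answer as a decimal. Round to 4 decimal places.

0.0800

Using m = 3.062. Since m = (1 + c)/(c + rr + e), the denominator satisfies c + rr + e = (1 + c)/m = (1 + 0.2978) / 3.062 ≈ 0.423841.
With c = 0.2978 and e = 0.046, the required reserve ratio is 0.423841 − 0.2978 − 0.046 = 0.080041.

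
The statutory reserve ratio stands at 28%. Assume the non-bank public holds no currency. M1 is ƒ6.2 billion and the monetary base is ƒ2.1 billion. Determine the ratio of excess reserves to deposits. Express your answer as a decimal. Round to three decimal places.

0.059

Using m = M/MB = 6.2/2.1 ≈ 2.952381. Since m = (1 + c)/(c + rr + e), the denominator satisfies c + rr + e = (1 + c)/m = (1 + 0) / 2.952381 ≈ 0.338710.
With c = 0 and rr = 0.28, the ratio of excess reserves to deposits is 0.338710 − 0 − 0.28 = 0.05871.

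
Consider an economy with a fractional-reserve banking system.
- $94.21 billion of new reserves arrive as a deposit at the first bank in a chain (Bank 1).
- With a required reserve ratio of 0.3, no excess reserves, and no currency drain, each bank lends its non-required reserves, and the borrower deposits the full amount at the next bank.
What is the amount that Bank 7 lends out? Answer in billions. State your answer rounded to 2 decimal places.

Each bank lends a fraction (1 − rr) = 0.7000 of the deposit it receives, so Bank 7 receives 94.21·0.7000^6 and lends 94.21·0.7000^7 ≈ 7.7586 billion.

$7.76 billion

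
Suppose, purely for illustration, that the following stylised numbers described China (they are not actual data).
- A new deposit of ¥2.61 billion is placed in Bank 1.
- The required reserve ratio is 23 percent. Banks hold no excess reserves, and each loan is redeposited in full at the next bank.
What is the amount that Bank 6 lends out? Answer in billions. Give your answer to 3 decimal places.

¥0.544 billion

Each bank lends a fraction (1 − rr) = 0.7700 of the deposit it receives, so Bank 6 receives 2.61·0.7700^5 and lends 2.61·0.7700^6 ≈ 0.5440 billion.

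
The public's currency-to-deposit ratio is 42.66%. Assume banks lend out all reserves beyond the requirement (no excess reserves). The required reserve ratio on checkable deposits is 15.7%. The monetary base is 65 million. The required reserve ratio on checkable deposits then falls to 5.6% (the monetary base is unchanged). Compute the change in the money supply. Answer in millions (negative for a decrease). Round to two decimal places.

33.25 million

Initially m₁ = (1 + 0.4266) / (0.157 + 0.4266) ≈ 2.44448, so M₁ = 2.44448 × 65 = 158.8912 million.
After the change m₂ = (1 + 0.4266) / (0.056 + 0.4266) ≈ 2.95607, so M₂ = 2.95607 × 65 ≈ 192.1446 million.
ΔM = M₂ − M₁ = 192.1446 − 158.8912 = 33.2534 million.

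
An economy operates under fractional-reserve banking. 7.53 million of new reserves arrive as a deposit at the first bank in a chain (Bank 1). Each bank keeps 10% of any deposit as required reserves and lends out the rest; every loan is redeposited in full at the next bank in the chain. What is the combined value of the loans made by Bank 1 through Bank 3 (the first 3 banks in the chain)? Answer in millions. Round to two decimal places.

18.37 million

Bank i lends (1 − rr)^i of the original deposit: Bank 1 lends 7.53·0.9000 = 6.7770, Bank 2 lends 7.53·0.9000² = 6.0993, and so on.
Summing a geometric series: total = 7.53·[0.9000·(1 − 0.9000^3) / (1 − 0.9000)] ≈ 18.3657 million.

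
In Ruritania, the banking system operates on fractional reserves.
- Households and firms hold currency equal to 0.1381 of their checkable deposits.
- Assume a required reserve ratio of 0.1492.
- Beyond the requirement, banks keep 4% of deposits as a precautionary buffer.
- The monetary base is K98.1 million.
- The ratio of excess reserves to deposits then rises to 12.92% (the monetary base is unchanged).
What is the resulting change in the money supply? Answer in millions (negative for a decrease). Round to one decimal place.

-73.1 million

Initially m₁ = (1 + 0.1381) / (0.1492 + 0.04 + 0.1381) ≈ 3.4772, so M₁ = 3.4772 × 98.1 ≈ 341.1133 million.
After the change m₂ = (1 + 0.1381) / (0.1492 + 0.1292 + 0.1381) ≈ 2.7325, so M₂ = 2.7325 × 98.1 ≈ 268.0582 million.
ΔM = M₂ − M₁ = 268.0582 − 341.1133 = -73.0551 million.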